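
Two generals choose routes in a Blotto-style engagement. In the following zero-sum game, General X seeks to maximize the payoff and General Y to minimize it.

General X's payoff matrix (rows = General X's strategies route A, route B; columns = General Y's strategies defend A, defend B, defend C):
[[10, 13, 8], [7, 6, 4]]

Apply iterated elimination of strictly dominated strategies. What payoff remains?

8

Row route B is strictly dominated by row route A (10>7, 13>6, 8>4); eliminate route B.
Column defend B is strictly dominated by defend A for General Y (10<13); eliminate defend B.
Column defend A is strictly dominated by defend C for General Y (8<10); eliminate defend A.
Only (route A, defend C) remains, with payoff 8.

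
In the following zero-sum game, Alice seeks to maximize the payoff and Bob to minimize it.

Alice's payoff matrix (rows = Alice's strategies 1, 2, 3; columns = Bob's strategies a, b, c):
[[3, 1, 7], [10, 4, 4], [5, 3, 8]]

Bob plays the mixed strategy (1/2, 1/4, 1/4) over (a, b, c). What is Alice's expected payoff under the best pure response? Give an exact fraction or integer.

7

1: (3)·(1/2) + (1)·(1/4) + (7)·(1/4) = 7/2.
2: (10)·(1/2) + (4)·(1/4) + (4)·(1/4) = 7.
3: (5)·(1/2) + (3)·(1/4) + (8)·(1/4) = 21/4.
The best pure response is 2 with expected payoff 7.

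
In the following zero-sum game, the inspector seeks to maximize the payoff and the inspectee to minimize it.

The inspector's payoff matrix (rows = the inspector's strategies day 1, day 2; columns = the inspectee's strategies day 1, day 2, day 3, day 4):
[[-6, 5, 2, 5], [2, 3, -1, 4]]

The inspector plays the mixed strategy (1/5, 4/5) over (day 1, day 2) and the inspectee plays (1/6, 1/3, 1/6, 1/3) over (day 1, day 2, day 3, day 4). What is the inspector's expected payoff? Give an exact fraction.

Against (1/6, 1/3, 1/6, 1/3), each row's expected payoff is day 1: 8/3; day 2: 5/2.
Taking the (1/5, 4/5)-weighted average: (1/5)·(8/3) + (4/5)·(5/2) = 38/15.

38/15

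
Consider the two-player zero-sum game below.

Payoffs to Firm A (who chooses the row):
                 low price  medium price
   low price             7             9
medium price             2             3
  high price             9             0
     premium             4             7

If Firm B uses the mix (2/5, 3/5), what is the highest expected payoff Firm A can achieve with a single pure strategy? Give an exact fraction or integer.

41/5

low price: (7)·(2/5) + (9)·(3/5) = 41/5.
medium price: (2)·(2/5) + (3)·(3/5) = 13/5.
high price: (9)·(2/5) + (0)·(3/5) = 18/5.
premium: (4)·(2/5) + (7)·(3/5) = 29/5.
The best pure response is low price with expected payoff 41/5.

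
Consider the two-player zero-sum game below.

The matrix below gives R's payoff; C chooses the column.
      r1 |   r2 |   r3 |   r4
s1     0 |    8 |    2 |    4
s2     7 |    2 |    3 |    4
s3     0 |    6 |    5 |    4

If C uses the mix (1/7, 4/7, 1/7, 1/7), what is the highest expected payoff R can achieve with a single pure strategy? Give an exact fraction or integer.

s1: (0)·(1/7) + (8)·(4/7) + (2)·(1/7) + (4)·(1/7) = 38/7.
s2: (7)·(1/7) + (2)·(4/7) + (3)·(1/7) + (4)·(1/7) = 22/7.
s3: (0)·(1/7) + (6)·(4/7) + (5)·(1/7) + (4)·(1/7) = 33/7.
The best pure response is s1 with expected payoff 38/7.

38/7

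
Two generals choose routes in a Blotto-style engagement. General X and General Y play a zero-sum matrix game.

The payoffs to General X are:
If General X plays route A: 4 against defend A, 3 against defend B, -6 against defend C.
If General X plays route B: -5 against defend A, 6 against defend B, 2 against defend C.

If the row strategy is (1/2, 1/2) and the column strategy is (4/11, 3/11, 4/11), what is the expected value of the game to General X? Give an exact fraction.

Against (4/11, 3/11, 4/11), each row's expected payoff is route A: 1/11; route B: 6/11.
Taking the (1/2, 1/2)-weighted average: (1/2)·(1/11) + (1/2)·(6/11) = 7/22.

7/22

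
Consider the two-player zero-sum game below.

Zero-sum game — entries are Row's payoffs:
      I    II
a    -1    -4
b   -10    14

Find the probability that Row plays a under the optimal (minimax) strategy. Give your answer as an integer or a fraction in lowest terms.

Row minima are -4 and -10, so Row's maximin is -4; column maxima are -1 and 14, so Column's minimax is -1. These differ, so the equilibrium is in mixed strategies.
Let Row play a with probability p. Column is indifferent when −p − 10(1−p) = −4p + 14(1−p), giving p = 8/9.

8/9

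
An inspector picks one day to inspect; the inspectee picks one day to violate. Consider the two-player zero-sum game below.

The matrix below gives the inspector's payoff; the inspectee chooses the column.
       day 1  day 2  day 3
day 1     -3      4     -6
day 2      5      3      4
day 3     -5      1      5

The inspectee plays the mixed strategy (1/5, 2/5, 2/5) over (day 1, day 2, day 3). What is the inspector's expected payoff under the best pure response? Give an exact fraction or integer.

day 1: (-3)·(1/5) + (4)·(2/5) + (-6)·(2/5) = -7/5.
day 2: (5)·(1/5) + (3)·(2/5) + (4)·(2/5) = 19/5.
day 3: (-5)·(1/5) + (1)·(2/5) + (5)·(2/5) = 7/5.
The best pure response is day 2 with expected payoff 19/5.

19/5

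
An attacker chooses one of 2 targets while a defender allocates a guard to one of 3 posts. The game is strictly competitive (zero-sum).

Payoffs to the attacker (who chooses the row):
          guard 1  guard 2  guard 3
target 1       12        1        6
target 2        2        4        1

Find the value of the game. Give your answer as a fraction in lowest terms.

Column guard 1 is strictly dominated by guard 3 for the defender (it gives the attacker more in every row).
The remaining 2×2 game on (target 1, target 2) × (guard 2, guard 3) has no saddle point. Let the attacker play target 1 with probability p; indifference gives p + 4(1−p) = 6p + (1−p), so p = 3/8.
Similarly the defender's optimal q on guard 2 is 5/8, and the value is 1·(5/8) + (6)·(3/8) = 23/8.

23/8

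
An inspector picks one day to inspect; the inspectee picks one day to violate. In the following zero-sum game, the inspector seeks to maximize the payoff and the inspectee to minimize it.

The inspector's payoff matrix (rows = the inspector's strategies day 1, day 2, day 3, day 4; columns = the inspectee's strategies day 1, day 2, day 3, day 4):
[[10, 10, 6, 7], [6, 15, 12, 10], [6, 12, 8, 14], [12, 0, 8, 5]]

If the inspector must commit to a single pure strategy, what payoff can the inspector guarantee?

The worst-case payoff for each row is day 1: 6, day 2: 6, day 3: 6, day 4: 0.
The best of these is 6.

6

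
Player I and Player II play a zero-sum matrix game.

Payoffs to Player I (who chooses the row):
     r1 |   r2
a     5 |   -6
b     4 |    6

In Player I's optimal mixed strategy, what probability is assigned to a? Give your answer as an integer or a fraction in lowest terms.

Row minima are -6 and 4, so Player I's maximin is 4; column maxima are 5 and 6, so Player II's minimax is 5. These differ, so the equilibrium is in mixed strategies.
Let Player I play a with probability p. Player II is indifferent when 5p + 4(1−p) = −6p + 6(1−p), giving p = 2/13.

2/13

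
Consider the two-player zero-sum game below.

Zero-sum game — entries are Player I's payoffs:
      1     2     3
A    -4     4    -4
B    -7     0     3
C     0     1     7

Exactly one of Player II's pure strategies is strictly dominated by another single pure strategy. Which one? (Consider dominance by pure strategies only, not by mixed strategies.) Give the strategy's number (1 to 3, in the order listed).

Player II prefers columns that give Player I less. Compare 2 with 1: -4 < 4, -7 < 0, 0 < 1.
So 1 strictly dominates 2 for Player II; 2 is strictly dominated.

2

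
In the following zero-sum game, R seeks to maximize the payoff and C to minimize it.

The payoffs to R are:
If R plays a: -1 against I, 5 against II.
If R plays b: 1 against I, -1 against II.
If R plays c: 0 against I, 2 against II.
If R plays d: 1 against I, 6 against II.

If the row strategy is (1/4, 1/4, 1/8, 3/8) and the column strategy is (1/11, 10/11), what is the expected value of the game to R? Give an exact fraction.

Against (1/11, 10/11), each row's expected payoff is a: 49/11; b: -9/11; c: 20/11; d: 61/11.
Taking the (1/4, 1/4, 1/8, 3/8)-weighted average: (1/4)·(49/11) + (1/4)·(-9/11) + (1/8)·(20/11) + (3/8)·(61/11) = 283/88.

283/88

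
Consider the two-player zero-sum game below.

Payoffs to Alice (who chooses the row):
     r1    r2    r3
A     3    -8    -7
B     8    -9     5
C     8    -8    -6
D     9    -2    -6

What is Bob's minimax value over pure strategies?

-2

The worst case (largest entry) in each column is r1: 9, r2: -2, r3: 5.
The best (smallest) of these is -2.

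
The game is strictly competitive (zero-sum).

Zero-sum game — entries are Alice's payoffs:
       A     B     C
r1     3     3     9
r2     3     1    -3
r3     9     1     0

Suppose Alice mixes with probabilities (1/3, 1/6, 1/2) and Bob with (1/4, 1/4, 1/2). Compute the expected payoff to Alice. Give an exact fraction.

Against (1/4, 1/4, 1/2), each row's expected payoff is r1: 6; r2: -1/2; r3: 5/2.
Taking the (1/3, 1/6, 1/2)-weighted average: (1/3)·(6) + (1/6)·(-1/2) + (1/2)·(5/2) = 19/6.

19/6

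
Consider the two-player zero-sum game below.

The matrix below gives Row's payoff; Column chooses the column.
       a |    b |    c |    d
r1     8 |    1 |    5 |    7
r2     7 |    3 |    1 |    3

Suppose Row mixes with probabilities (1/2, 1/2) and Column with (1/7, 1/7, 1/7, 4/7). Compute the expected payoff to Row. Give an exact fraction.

Against (1/7, 1/7, 1/7, 4/7), each row's expected payoff is r1: 6; r2: 23/7.
Taking the (1/2, 1/2)-weighted average: (1/2)·(6) + (1/2)·(23/7) = 65/14.

65/14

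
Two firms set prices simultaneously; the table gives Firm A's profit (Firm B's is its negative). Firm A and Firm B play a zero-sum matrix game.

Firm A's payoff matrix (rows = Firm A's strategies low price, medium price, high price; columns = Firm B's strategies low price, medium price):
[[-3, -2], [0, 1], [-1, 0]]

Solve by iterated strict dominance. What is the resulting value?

0

Column medium price is strictly dominated by low price for Firm B (-3<-2, 0<1, -1<0); eliminate medium price.
Row high price is strictly dominated by row medium price (0>-1); eliminate high price.
Row low price is strictly dominated by row medium price (0>-3); eliminate low price.
Only (medium price, low price) remains, with payoff 0.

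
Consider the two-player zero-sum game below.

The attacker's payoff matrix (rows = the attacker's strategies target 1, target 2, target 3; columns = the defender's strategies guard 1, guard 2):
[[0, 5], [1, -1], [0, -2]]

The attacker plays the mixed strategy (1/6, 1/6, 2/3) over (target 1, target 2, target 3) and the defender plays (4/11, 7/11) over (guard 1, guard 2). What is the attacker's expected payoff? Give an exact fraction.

-4/11

Against (4/11, 7/11), each row's expected payoff is target 1: 35/11; target 2: -3/11; target 3: -14/11.
Taking the (1/6, 1/6, 2/3)-weighted average: (1/6)·(35/11) + (1/6)·(-3/11) + (2/3)·(-14/11) = -4/11.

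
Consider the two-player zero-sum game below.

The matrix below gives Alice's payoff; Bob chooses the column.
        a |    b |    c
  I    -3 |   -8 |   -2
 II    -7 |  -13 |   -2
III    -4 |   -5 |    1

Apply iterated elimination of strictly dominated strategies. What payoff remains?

Column a is strictly dominated by b for Bob (-8<-3, -13<-7, -5<-4); eliminate a.
Row I is strictly dominated by row III (-5>-8, 1>-2); eliminate I.
Column c is strictly dominated by b for Bob (-13<-2, -5<1); eliminate c.
Row II is strictly dominated by row III (-5>-13); eliminate II.
Only (III, b) remains, with payoff -5.

-5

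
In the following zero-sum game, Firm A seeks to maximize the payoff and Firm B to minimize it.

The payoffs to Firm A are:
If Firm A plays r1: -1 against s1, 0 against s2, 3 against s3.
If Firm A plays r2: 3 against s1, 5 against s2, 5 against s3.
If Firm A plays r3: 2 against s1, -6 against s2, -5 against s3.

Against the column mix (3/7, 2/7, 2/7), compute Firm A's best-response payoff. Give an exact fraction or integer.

r1: (-1)·(3/7) + (0)·(2/7) + (3)·(2/7) = 3/7.
r2: (3)·(3/7) + (5)·(2/7) + (5)·(2/7) = 29/7.
r3: (2)·(3/7) + (-6)·(2/7) + (-5)·(2/7) = -16/7.
The best pure response is r2 with expected payoff 29/7.

29/7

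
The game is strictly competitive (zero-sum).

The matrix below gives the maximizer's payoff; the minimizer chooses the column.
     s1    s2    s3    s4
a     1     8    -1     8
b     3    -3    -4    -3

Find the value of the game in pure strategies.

-1

Row minima: -1, -4 → the maximizer's maximin is -1.
Column maxima: 3, 8, -1, 8 → the minimizer's minimax is -1.
They coincide at (a, s3), so the value is -1.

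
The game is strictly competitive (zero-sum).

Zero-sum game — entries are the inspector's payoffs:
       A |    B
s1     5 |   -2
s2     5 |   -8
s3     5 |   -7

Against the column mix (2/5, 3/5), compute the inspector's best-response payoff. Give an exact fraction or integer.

4/5

s1: (5)·(2/5) + (-2)·(3/5) = 4/5.
s2: (5)·(2/5) + (-8)·(3/5) = -14/5.
s3: (5)·(2/5) + (-7)·(3/5) = -11/5.
The best pure response is s1 with expected payoff 4/5.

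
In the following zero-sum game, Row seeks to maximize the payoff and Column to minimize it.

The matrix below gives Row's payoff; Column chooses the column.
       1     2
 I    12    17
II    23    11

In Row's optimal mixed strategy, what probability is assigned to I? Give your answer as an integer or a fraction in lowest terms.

12/17

Row minima are 12 and 11, so Row's maximin is 12; column maxima are 23 and 17, so Column's minimax is 17. These differ, so the equilibrium is in mixed strategies.
Let Row play I with probability p. Column is indifferent when 12p + 23(1−p) = 17p + 11(1−p), giving p = 12/17.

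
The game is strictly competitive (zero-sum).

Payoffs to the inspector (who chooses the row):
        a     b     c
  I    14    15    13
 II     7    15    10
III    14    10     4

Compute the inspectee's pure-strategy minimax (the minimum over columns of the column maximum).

13

The worst case (largest entry) in each column is a: 14, b: 15, c: 13.
The best (smallest) of these is 13.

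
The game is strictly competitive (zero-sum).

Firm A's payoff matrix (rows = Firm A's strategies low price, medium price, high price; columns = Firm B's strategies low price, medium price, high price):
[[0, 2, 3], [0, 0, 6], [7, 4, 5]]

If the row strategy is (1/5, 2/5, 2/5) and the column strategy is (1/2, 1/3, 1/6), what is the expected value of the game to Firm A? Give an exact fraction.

29/10

Against (1/2, 1/3, 1/6), each row's expected payoff is low price: 7/6; medium price: 1; high price: 17/3.
Taking the (1/5, 2/5, 2/5)-weighted average: (1/5)·(7/6) + (2/5)·(1) + (2/5)·(17/3) = 29/10.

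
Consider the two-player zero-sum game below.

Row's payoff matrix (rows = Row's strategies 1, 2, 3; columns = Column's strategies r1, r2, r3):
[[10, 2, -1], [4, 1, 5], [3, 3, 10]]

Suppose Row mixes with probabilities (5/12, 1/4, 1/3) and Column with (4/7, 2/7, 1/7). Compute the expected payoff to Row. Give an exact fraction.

33/7

Against (4/7, 2/7, 1/7), each row's expected payoff is 1: 43/7; 2: 23/7; 3: 4.
Taking the (5/12, 1/4, 1/3)-weighted average: (5/12)·(43/7) + (1/4)·(23/7) + (1/3)·(4) = 33/7.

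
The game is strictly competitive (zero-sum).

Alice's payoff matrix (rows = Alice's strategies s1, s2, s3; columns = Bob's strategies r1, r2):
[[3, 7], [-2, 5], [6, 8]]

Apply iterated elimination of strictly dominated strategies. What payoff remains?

6

Row s1 is strictly dominated by row s3 (6>3, 8>7); eliminate s1.
Row s2 is strictly dominated by row s3 (6>-2, 8>5); eliminate s2.
Column r2 is strictly dominated by r1 for Bob (6<8); eliminate r2.
Only (s3, r1) remains, with payoff 6.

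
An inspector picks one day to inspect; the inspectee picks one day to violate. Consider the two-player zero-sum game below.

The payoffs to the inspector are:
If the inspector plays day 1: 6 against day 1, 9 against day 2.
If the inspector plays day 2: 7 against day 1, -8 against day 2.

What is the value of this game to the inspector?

37/6

Row minima are 6 and -8, so the inspector's maximin is 6; column maxima are 7 and 9, so the inspectee's minimax is 7. These differ, so the equilibrium is in mixed strategies.
Let the inspector play day 1 with probability p. The inspectee is indifferent when 6p + 7(1−p) = 9p − 8(1−p), giving p = 5/6.
Let the inspectee play day 1 with probability q. The inspector is indifferent when 6q + 9(1−q) = 7q − 8(1−q), giving q = 17/18.
The value is 6·(17/18) + (9)·(1/18) = 37/6.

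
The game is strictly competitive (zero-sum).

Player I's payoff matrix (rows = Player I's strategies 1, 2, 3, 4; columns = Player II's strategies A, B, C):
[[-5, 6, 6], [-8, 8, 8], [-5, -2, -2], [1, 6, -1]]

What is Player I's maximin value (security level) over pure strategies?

-1

The worst-case payoff for each row is 1: -5, 2: -8, 3: -5, 4: -1.
The best of these is -1.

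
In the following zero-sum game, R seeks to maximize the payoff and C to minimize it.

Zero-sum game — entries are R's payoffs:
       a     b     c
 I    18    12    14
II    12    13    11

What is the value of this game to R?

Column a is strictly dominated by c for C (it gives R more in every row).
The remaining 2×2 game on (I, II) × (b, c) has no saddle point. Let R play I with probability p; indifference gives 12p + 13(1−p) = 14p + 11(1−p), so p = 1/2.
Similarly C's optimal q on b is 3/4, and the value is 12·(3/4) + (14)·(1/4) = 25/2.

25/2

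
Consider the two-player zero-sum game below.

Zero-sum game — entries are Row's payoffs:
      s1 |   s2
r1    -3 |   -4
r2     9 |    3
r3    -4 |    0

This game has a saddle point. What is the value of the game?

3

Row minima: -4, 3, -4 → Row's maximin is 3.
Column maxima: 9, 3 → Column's minimax is 3.
They coincide at (r2, s2), so the value is 3.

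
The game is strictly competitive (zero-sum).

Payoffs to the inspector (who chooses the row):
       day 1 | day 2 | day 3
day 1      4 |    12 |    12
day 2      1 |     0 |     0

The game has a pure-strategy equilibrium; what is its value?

Row minima: 4, 0 → the inspector's maximin is 4.
Column maxima: 4, 12, 12 → the inspectee's minimax is 4.
They coincide at (day 1, day 1), so the value is 4.

4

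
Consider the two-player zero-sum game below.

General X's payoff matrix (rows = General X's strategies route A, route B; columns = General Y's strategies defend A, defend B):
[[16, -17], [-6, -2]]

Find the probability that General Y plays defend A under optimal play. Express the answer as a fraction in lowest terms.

15/37

Row minima are -17 and -6, so General X's maximin is -6; column maxima are 16 and -2, so General Y's minimax is -2. These differ, so the equilibrium is in mixed strategies.
Let General Y play defend A with probability q. General X is indifferent when 16q − 17(1−q) = −6q − 2(1−q), giving q = 15/37.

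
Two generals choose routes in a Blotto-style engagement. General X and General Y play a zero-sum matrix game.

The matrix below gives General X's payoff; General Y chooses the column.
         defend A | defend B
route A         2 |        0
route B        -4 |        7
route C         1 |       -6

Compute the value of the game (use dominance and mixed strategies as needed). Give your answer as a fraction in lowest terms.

Row route C is strictly dominated by row route A, so General X never plays it.
The remaining 2×2 game on (route A, route B) × (defend A, defend B) has no saddle point. Let General X play route A with probability p; indifference gives 2p − 4(1−p) = 7(1−p), so p = 11/13.
Similarly General Y's optimal q on defend A is 7/13, and the value is 2·(7/13) + (0)·(6/13) = 14/13.

14/13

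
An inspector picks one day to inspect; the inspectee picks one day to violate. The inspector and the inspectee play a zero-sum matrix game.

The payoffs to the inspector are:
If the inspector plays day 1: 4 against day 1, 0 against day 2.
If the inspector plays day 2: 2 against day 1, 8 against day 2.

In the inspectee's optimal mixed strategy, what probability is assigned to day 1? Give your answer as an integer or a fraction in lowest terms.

Row minima are 0 and 2, so the inspector's maximin is 2; column maxima are 4 and 8, so the inspectee's minimax is 4. These differ, so the equilibrium is in mixed strategies.
Let the inspectee play day 1 with probability q. The inspector is indifferent when 4q = 2q + 8(1−q), giving q = 4/5.

4/5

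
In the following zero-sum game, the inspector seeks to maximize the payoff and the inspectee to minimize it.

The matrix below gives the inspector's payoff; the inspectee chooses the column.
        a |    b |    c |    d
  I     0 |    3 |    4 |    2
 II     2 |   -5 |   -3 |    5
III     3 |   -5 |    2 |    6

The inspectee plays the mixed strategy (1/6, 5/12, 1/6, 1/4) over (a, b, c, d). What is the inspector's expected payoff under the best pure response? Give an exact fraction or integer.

I: (0)·(1/6) + (3)·(5/12) + (4)·(1/6) + (2)·(1/4) = 29/12.
II: (2)·(1/6) + (-5)·(5/12) + (-3)·(1/6) + (5)·(1/4) = -1.
III: (3)·(1/6) + (-5)·(5/12) + (2)·(1/6) + (6)·(1/4) = 1/4.
The best pure response is I with expected payoff 29/12.

29/12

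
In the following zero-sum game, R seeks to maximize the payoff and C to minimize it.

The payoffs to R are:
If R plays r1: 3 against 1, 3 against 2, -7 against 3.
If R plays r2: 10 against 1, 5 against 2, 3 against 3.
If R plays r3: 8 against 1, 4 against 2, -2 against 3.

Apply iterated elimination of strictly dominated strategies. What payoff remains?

Column 2 is strictly dominated by 3 for C (-7<3, 3<5, -2<4); eliminate 2.
Row r1 is strictly dominated by row r2 (10>3, 3>-7); eliminate r1.
Row r3 is strictly dominated by row r2 (10>8, 3>-2); eliminate r3.
Column 1 is strictly dominated by 3 for C (3<10); eliminate 1.
Only (r2, 3) remains, with payoff 3.

3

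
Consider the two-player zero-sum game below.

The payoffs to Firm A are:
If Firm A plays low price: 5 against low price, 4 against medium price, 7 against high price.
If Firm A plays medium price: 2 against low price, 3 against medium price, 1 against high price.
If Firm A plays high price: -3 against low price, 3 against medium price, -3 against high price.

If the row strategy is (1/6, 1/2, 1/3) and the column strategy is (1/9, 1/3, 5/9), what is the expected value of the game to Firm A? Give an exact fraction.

41/27

Against (1/9, 1/3, 5/9), each row's expected payoff is low price: 52/9; medium price: 16/9; high price: -1.
Taking the (1/6, 1/2, 1/3)-weighted average: (1/6)·(52/9) + (1/2)·(16/9) + (1/3)·(-1) = 41/27.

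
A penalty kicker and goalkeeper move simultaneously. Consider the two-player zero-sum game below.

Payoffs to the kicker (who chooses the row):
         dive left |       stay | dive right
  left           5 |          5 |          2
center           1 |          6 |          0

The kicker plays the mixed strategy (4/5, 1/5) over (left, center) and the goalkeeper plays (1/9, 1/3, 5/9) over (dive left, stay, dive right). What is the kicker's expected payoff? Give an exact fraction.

139/45

Against (1/9, 1/3, 5/9), each row's expected payoff is left: 10/3; center: 19/9.
Taking the (4/5, 1/5)-weighted average: (4/5)·(10/3) + (1/5)·(19/9) = 139/45.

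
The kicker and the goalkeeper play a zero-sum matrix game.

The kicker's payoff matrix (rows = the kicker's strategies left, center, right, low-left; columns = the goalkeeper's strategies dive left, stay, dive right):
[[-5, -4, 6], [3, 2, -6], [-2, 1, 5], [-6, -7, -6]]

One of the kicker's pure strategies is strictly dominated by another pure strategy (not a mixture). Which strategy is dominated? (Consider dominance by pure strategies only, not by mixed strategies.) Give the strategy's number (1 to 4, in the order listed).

4

Compare low-left with left: -5 > -6, -4 > -7, 6 > -6.
So left strictly dominates low-left for the kicker; low-left is strictly dominated.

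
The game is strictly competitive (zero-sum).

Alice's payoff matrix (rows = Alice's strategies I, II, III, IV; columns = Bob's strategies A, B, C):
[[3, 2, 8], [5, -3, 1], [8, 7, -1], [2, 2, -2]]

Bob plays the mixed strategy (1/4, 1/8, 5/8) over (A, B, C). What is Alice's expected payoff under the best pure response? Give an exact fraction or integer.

6

I: (3)·(1/4) + (2)·(1/8) + (8)·(5/8) = 6.
II: (5)·(1/4) + (-3)·(1/8) + (1)·(5/8) = 3/2.
III: (8)·(1/4) + (7)·(1/8) + (-1)·(5/8) = 9/4.
IV: (2)·(1/4) + (2)·(1/8) + (-2)·(5/8) = -1/2.
The best pure response is I with expected payoff 6.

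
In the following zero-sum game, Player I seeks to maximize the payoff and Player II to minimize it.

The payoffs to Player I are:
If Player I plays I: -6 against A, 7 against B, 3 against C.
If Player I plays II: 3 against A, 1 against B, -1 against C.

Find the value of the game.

3/13

Column B is strictly dominated by C for Player II (it gives Player I more in every row).
The remaining 2×2 game on (I, II) × (A, C) has no saddle point. Let Player I play I with probability p; indifference gives −6p + 3(1−p) = 3p − (1−p), so p = 4/13.
Similarly Player II's optimal q on A is 4/13, and the value is -6·(4/13) + (3)·(9/13) = 3/13.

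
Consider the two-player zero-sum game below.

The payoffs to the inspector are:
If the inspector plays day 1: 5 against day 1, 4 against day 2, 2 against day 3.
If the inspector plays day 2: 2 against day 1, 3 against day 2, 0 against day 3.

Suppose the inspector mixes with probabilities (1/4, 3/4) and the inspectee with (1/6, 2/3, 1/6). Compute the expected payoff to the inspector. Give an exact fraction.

65/24

Against (1/6, 2/3, 1/6), each row's expected payoff is day 1: 23/6; day 2: 7/3.
Taking the (1/4, 3/4)-weighted average: (1/4)·(23/6) + (3/4)·(7/3) = 65/24.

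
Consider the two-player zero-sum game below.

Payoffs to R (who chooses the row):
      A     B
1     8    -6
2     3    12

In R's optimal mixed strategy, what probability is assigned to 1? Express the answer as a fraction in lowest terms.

Row minima are -6 and 3, so R's maximin is 3; column maxima are 8 and 12, so C's minimax is 8. These differ, so the equilibrium is in mixed strategies.
Let R play 1 with probability p. C is indifferent when 8p + 3(1−p) = −6p + 12(1−p), giving p = 9/23.

9/23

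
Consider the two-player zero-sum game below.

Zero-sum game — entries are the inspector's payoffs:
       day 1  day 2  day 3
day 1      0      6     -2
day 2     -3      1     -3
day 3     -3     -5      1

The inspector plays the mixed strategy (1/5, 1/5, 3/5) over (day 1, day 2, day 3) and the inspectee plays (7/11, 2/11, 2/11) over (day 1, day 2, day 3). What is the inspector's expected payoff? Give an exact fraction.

Against (7/11, 2/11, 2/11), each row's expected payoff is day 1: 8/11; day 2: -25/11; day 3: -29/11.
Taking the (1/5, 1/5, 3/5)-weighted average: (1/5)·(8/11) + (1/5)·(-25/11) + (3/5)·(-29/11) = -104/55.

-104/55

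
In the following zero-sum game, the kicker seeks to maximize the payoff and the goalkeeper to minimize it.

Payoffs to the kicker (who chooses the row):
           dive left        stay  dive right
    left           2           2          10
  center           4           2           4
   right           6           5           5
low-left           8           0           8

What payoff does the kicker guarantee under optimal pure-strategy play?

Row minima: 2, 2, 5, 0 → the kicker's maximin is 5.
Column maxima: 8, 5, 10 → the goalkeeper's minimax is 5.
They coincide at (right, stay), so the value is 5.

5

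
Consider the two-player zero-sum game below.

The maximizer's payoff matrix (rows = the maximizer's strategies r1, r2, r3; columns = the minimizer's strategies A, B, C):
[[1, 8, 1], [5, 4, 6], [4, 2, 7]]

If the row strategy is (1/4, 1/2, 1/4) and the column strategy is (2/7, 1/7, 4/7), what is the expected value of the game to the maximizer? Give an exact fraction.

Against (2/7, 1/7, 4/7), each row's expected payoff is r1: 2; r2: 38/7; r3: 38/7.
Taking the (1/4, 1/2, 1/4)-weighted average: (1/4)·(2) + (1/2)·(38/7) + (1/4)·(38/7) = 32/7.

32/7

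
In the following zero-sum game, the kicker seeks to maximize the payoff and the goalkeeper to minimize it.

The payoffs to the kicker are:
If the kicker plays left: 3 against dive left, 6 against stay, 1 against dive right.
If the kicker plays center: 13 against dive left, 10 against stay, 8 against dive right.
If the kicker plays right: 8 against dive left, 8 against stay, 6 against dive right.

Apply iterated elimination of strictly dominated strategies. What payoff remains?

8

Column dive left is strictly dominated by dive right for the goalkeeper (1<3, 8<13, 6<8); eliminate dive left.
Column stay is strictly dominated by dive right for the goalkeeper (1<6, 8<10, 6<8); eliminate stay.
Row left is strictly dominated by row center (8>1); eliminate left.
Row right is strictly dominated by row center (8>6); eliminate right.
Only (center, dive right) remains, with payoff 8.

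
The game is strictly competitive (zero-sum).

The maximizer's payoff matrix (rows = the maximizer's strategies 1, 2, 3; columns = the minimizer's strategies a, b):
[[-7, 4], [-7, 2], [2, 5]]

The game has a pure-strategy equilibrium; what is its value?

Row minima: -7, -7, 2 → the maximizer's maximin is 2.
Column maxima: 2, 5 → the minimizer's minimax is 2.
They coincide at (3, a), so the value is 2.

2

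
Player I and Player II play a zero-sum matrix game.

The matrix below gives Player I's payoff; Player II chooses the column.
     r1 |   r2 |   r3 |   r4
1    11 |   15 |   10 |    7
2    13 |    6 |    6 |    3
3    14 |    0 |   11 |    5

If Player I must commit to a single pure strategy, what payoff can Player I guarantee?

The worst-case payoff for each row is 1: 7, 2: 3, 3: 0.
The best of these is 7.

7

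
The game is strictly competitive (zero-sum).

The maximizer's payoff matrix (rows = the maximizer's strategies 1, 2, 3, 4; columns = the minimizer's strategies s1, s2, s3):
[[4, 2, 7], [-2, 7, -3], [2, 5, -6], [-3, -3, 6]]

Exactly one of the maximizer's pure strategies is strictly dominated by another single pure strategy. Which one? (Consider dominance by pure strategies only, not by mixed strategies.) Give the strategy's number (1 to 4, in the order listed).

Compare 4 with 1: 4 > -3, 2 > -3, 7 > 6.
So 1 strictly dominates 4 for the maximizer; 4 is strictly dominated.

4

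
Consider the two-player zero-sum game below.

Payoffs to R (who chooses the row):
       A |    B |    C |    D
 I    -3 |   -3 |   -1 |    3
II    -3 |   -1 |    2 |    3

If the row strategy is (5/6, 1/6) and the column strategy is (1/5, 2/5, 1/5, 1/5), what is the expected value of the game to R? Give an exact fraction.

-7/6

Against (1/5, 2/5, 1/5, 1/5), each row's expected payoff is I: -7/5; II: 0.
Taking the (5/6, 1/6)-weighted average: (5/6)·(-7/5) + (1/6)·(0) = -7/6.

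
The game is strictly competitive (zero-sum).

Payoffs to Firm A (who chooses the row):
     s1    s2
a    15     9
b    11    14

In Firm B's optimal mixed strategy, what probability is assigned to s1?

Row minima are 9 and 11, so Firm A's maximin is 11; column maxima are 15 and 14, so Firm B's minimax is 14. These differ, so the equilibrium is in mixed strategies.
Let Firm B play s1 with probability q. Firm A is indifferent when 15q + 9(1−q) = 11q + 14(1−q), giving q = 5/9.

5/9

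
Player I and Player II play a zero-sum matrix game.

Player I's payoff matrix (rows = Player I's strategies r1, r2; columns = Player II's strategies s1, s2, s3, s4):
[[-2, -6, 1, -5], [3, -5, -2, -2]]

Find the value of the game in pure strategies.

-5

Row minima: -6, -5 → Player I's maximin is -5.
Column maxima: 3, -5, 1, -2 → Player II's minimax is -5.
They coincide at (r2, s2), so the value is -5.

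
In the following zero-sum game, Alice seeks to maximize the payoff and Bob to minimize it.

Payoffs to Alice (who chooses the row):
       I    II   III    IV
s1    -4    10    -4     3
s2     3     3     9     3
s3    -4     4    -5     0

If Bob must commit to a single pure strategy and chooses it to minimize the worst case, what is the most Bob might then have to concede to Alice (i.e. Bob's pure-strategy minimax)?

The worst case (largest entry) in each column is I: 3, II: 10, III: 9, IV: 3.
The best (smallest) of these is 3.

3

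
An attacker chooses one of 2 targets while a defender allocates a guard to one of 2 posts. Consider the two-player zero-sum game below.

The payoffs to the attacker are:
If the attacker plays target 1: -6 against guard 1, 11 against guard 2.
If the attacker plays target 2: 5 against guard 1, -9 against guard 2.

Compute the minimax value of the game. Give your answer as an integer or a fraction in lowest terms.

1/31

Row minima are -6 and -9, so the attacker's maximin is -6; column maxima are 5 and 11, so the defender's minimax is 5. These differ, so the equilibrium is in mixed strategies.
Let the attacker play target 1 with probability p. The defender is indifferent when −6p + 5(1−p) = 11p − 9(1−p), giving p = 14/31.
Let the defender play guard 1 with probability q. The attacker is indifferent when −6q + 11(1−q) = 5q − 9(1−q), giving q = 20/31.
The value is -6·(20/31) + (11)·(11/31) = 1/31.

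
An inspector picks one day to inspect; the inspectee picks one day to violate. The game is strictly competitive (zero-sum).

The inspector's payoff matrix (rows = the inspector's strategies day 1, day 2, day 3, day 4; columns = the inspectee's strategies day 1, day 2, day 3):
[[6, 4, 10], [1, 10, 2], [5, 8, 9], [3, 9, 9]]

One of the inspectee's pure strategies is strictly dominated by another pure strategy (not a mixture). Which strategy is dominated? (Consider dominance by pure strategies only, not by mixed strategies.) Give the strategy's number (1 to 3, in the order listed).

3

The inspectee prefers columns that give the inspector less. Compare day 3 with day 1: 6 < 10, 1 < 2, 5 < 9, 3 < 9.
So day 1 strictly dominates day 3 for the inspectee; day 3 is strictly dominated.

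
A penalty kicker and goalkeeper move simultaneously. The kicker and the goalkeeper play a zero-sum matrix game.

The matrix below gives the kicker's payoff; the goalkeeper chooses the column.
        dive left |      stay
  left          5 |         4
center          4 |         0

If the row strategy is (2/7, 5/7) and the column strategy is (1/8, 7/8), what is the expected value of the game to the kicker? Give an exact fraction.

Against (1/8, 7/8), each row's expected payoff is left: 33/8; center: 1/2.
Taking the (2/7, 5/7)-weighted average: (2/7)·(33/8) + (5/7)·(1/2) = 43/28.

43/28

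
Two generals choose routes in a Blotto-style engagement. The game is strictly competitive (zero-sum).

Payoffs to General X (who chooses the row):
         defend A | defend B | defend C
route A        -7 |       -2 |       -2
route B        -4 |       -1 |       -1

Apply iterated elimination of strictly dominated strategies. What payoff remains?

Column defend B is strictly dominated by defend A for General Y (-7<-2, -4<-1); eliminate defend B.
Row route A is strictly dominated by row route B (-4>-7, -1>-2); eliminate route A.
Column defend C is strictly dominated by defend A for General Y (-4<-1); eliminate defend C.
Only (route B, defend A) remains, with payoff -4.

-4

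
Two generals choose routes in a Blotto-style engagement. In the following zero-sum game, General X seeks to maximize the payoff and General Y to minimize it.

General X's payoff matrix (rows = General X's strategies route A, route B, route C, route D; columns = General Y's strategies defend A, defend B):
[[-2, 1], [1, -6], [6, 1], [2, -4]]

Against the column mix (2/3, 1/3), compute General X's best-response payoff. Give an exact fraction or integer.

route A: (-2)·(2/3) + (1)·(1/3) = -1.
route B: (1)·(2/3) + (-6)·(1/3) = -4/3.
route C: (6)·(2/3) + (1)·(1/3) = 13/3.
route D: (2)·(2/3) + (-4)·(1/3) = 0.
The best pure response is route C with expected payoff 13/3.

13/3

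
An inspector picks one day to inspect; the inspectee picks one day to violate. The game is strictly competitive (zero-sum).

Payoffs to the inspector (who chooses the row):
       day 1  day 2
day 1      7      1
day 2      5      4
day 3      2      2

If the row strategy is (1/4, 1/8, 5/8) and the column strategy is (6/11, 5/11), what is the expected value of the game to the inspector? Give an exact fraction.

Against (6/11, 5/11), each row's expected payoff is day 1: 47/11; day 2: 50/11; day 3: 2.
Taking the (1/4, 1/8, 5/8)-weighted average: (1/4)·(47/11) + (1/8)·(50/11) + (5/8)·(2) = 127/44.

127/44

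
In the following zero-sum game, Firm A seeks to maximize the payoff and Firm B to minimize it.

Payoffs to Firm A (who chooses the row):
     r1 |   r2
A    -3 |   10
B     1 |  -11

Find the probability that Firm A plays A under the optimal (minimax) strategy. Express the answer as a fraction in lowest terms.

Row minima are -3 and -11, so Firm A's maximin is -3; column maxima are 1 and 10, so Firm B's minimax is 1. These differ, so the equilibrium is in mixed strategies.
Let Firm A play A with probability p. Firm B is indifferent when −3p + (1−p) = 10p − 11(1−p), giving p = 12/25.

12/25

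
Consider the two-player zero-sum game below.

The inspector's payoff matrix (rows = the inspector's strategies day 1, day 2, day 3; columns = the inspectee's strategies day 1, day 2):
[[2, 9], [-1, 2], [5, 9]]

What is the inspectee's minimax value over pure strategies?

The worst case (largest entry) in each column is day 1: 5, day 2: 9.
The best (smallest) of these is 5.

5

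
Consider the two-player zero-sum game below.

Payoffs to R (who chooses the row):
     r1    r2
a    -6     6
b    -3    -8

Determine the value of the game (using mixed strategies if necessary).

-66/17

Row minima are -6 and -8, so R's maximin is -6; column maxima are -3 and 6, so C's minimax is -3. These differ, so the equilibrium is in mixed strategies.
Let R play a with probability p. C is indifferent when −6p − 3(1−p) = 6p − 8(1−p), giving p = 5/17.
Let C play r1 with probability q. R is indifferent when −6q + 6(1−q) = −3q − 8(1−q), giving q = 14/17.
The value is -6·(14/17) + (6)·(3/17) = -66/17.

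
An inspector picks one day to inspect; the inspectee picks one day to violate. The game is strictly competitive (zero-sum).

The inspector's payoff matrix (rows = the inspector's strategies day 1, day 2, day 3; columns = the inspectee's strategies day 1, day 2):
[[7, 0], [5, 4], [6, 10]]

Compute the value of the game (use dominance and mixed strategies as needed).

70/11

Row day 2 is strictly dominated by row day 3, so the inspector never plays it.
The remaining 2×2 game on (day 1, day 3) × (day 1, day 2) has no saddle point. Let the inspector play day 1 with probability p; indifference gives 7p + 6(1−p) = 10(1−p), so p = 4/11.
Similarly the inspectee's optimal q on day 1 is 10/11, and the value is 7·(10/11) + (0)·(1/11) = 70/11.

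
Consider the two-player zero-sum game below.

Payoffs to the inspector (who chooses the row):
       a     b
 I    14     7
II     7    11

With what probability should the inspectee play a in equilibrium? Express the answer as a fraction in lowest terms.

Row minima are 7 and 7, so the inspector's maximin is 7; column maxima are 14 and 11, so the inspectee's minimax is 11. These differ, so the equilibrium is in mixed strategies.
Let the inspectee play a with probability q. The inspector is indifferent when 14q + 7(1−q) = 7q + 11(1−q), giving q = 4/11.

4/11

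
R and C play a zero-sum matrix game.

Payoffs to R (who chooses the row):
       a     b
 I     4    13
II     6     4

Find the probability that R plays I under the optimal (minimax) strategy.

Row minima are 4 and 4, so R's maximin is 4; column maxima are 6 and 13, so C's minimax is 6. These differ, so the equilibrium is in mixed strategies.
Let R play I with probability p. C is indifferent when 4p + 6(1−p) = 13p + 4(1−p), giving p = 2/11.

2/11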